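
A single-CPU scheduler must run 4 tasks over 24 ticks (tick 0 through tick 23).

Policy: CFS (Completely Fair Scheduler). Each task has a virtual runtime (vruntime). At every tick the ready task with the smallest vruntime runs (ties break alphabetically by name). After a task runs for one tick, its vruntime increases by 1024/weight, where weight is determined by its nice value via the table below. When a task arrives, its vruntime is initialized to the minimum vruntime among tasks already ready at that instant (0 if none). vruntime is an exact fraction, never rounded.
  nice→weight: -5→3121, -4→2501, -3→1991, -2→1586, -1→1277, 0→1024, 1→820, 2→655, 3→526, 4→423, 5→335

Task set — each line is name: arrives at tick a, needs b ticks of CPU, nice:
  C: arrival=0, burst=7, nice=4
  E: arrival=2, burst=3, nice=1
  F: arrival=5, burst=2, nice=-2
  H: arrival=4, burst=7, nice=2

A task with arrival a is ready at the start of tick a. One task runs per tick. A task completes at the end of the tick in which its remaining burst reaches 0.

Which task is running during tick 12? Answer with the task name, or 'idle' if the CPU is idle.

running at tick 12 = C

t=0: vr[C=0] → run C
t=1: vr[C=1024/423] → run C
t=2: vr[C=2048/423 E=2048/423] → run C
t=3: vr[C=1024/141 E=2048/423] → run E
t=4: vr[C=1024/141 E=528128/86715 H=528128/86715] → run E
t=5: vr[C=1024/141 E=636416/86715 F=528128/86715 H=528128/86715] → run F
t=6: vr[C=1024/141 E=636416/86715 F=463203584/68764995 H=528128/86715] → run H
t=7: vr[C=1024/141 E=636416/86715 F=463203584/68764995 H=17388800/2271933] → run F
t=8: vr[C=1024/141 E=636416/86715 H=17388800/2271933] → run C
t=9: vr[C=4096/423 E=636416/86715 H=17388800/2271933] → run E
t=10: vr[C=4096/423 H=17388800/2271933] → run H
t=11: vr[C=4096/423 H=104703232/11359665] → run H
t=12: vr[C=4096/423 H=122462464/11359665] → run C
t=13: vr[C=5120/423 H=122462464/11359665] → run H
t=14: vr[C=5120/423 H=140221696/11359665] → run C
t=15: vr[C=2048/141 H=140221696/11359665] → run H
t=16: vr[C=2048/141 H=157980928/11359665] → run H
t=17: vr[C=2048/141 H=35148032/2271933] → run C
t=18: vr[H=35148032/2271933] → run H
t=19: (idle)
t=20: (idle)
t=21: (idle)
t=22: (idle)
t=23: (idle)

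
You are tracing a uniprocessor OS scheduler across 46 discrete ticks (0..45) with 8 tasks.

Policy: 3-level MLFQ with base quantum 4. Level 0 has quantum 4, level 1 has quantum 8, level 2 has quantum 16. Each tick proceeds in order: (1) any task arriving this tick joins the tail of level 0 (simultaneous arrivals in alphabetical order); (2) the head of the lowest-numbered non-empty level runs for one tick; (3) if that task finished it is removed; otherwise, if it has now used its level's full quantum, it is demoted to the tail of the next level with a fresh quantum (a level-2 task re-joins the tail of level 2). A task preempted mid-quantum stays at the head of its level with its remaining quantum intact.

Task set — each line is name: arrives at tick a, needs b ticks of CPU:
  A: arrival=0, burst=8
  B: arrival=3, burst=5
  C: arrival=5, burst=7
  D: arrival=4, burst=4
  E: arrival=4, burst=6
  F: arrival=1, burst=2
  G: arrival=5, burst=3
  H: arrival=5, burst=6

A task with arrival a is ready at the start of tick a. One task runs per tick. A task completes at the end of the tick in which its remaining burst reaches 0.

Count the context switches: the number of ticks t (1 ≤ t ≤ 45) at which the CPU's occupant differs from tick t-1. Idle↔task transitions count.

t=0: L0/L1/L2 = A/-/- → run A
t=1: L0/L1/L2 = AF/-/- → run A
t=2: L0/L1/L2 = AF/-/- → run A
t=3: L0/L1/L2 = AFB/-/- → run A
t=4: L0/L1/L2 = FBDE/A/- → run F
t=5: L0/L1/L2 = FBDECGH/A/- → run F
t=6: L0/L1/L2 = BDECGH/A/- → run B
t=7: L0/L1/L2 = BDECGH/A/- → run B
t=8: L0/L1/L2 = BDECGH/A/- → run B
t=9: L0/L1/L2 = BDECGH/A/- → run B
t=10: L0/L1/L2 = DECGH/AB/- → run D
t=11: L0/L1/L2 = DECGH/AB/- → run D
t=12: L0/L1/L2 = DECGH/AB/- → run D
t=13: L0/L1/L2 = DECGH/AB/- → run D
t=14: L0/L1/L2 = ECGH/AB/- → run E
t=15: L0/L1/L2 = ECGH/AB/- → run E
t=16: L0/L1/L2 = ECGH/AB/- → run E
t=17: L0/L1/L2 = ECGH/AB/- → run E
t=18: L0/L1/L2 = CGH/ABE/- → run C
t=19: L0/L1/L2 = CGH/ABE/- → run C
t=20: L0/L1/L2 = CGH/ABE/- → run C
t=21: L0/L1/L2 = CGH/ABE/- → run C
t=22: L0/L1/L2 = GH/ABEC/- → run G
t=23: L0/L1/L2 = GH/ABEC/- → run G
t=24: L0/L1/L2 = GH/ABEC/- → run G
t=25: L0/L1/L2 = H/ABEC/- → run H
t=26: L0/L1/L2 = H/ABEC/- → run H
t=27: L0/L1/L2 = H/ABEC/- → run H
t=28: L0/L1/L2 = H/ABEC/- → run H
t=29: L0/L1/L2 = -/ABECH/- → run A
t=30: L0/L1/L2 = -/ABECH/- → run A
t=31: L0/L1/L2 = -/ABECH/- → run A
t=32: L0/L1/L2 = -/ABECH/- → run A
t=33: L0/L1/L2 = -/BECH/- → run B
t=34: L0/L1/L2 = -/ECH/- → run E
t=35: L0/L1/L2 = -/ECH/- → run E
t=36: L0/L1/L2 = -/CH/- → run C
t=37: L0/L1/L2 = -/CH/- → run C
t=38: L0/L1/L2 = -/CH/- → run C
t=39: L0/L1/L2 = -/H/- → run H
t=40: L0/L1/L2 = -/H/- → run H
t=41: (idle)
t=42: (idle)
t=43: (idle)
t=44: (idle)
t=45: (idle)

context switches = 13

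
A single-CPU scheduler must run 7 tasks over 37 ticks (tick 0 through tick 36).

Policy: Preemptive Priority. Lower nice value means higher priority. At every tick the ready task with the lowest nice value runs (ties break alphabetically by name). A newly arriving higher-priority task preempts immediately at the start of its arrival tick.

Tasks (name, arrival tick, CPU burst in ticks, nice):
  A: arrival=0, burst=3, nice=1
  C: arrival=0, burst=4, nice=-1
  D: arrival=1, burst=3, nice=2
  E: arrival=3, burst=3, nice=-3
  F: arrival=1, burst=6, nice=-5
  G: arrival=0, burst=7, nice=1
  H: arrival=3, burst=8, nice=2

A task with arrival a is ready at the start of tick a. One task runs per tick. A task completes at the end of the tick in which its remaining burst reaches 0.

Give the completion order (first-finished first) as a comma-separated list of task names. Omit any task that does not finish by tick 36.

completion order = F, E, C, A, G, D, H

t=0: ready={A,C,G} → run C
t=1: ready={A,C,D,F,G} → run F
t=2: ready={A,C,D,F,G} → run F
t=3: ready={A,C,D,E,F,G,H} → run F
t=4: ready={A,C,D,E,F,G,H} → run F
t=5: ready={A,C,D,E,F,G,H} → run F
t=6: ready={A,C,D,E,F,G,H} → run F
t=7: ready={A,C,D,E,G,H} → run E
t=8: ready={A,C,D,E,G,H} → run E
t=9: ready={A,C,D,E,G,H} → run E
t=10: ready={A,C,D,G,H} → run C
t=11: ready={A,C,D,G,H} → run C
t=12: ready={A,C,D,G,H} → run C
t=13: ready={A,D,G,H} → run A
t=14: ready={A,D,G,H} → run A
t=15: ready={A,D,G,H} → run A
t=16: ready={D,G,H} → run G
t=17: ready={D,G,H} → run G
t=18: ready={D,G,H} → run G
t=19: ready={D,G,H} → run G
t=20: ready={D,G,H} → run G
t=21: ready={D,G,H} → run G
t=22: ready={D,G,H} → run G
t=23: ready={D,H} → run D
t=24: ready={D,H} → run D
t=25: ready={D,H} → run D
t=26: ready={H} → run H
t=27: ready={H} → run H
t=28: ready={H} → run H
t=29: ready={H} → run H
t=30: ready={H} → run H
t=31: ready={H} → run H
t=32: ready={H} → run H
t=33: ready={H} → run H
t=34: (idle)
t=35: (idle)
t=36: (idle)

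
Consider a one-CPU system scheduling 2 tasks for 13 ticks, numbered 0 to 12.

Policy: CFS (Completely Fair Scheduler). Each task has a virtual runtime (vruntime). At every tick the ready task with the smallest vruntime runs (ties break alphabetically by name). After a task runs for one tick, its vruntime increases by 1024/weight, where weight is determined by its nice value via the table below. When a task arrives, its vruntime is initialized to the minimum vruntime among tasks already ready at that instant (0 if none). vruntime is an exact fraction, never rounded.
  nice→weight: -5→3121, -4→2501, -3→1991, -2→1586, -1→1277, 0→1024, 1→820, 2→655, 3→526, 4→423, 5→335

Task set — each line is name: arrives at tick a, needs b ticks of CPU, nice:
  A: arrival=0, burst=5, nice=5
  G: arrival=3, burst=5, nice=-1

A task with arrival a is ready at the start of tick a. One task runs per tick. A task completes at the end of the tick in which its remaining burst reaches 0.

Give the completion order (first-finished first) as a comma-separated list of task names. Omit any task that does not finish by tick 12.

completion order = A, G

t=0: vr[A=0] → run A
t=1: vr[A=1024/335] → run A
t=2: vr[A=2048/335] → run A
t=3: vr[A=3072/335 G=3072/335] → run A
t=4: vr[A=4096/335 G=3072/335] → run G
t=5: vr[A=4096/335 G=4265984/427795] → run G
t=6: vr[A=4096/335 G=4609024/427795] → run G
t=7: vr[A=4096/335 G=4952064/427795] → run G
t=8: vr[A=4096/335 G=5295104/427795] → run A
t=9: vr[G=5295104/427795] → run G
t=10: (idle)
t=11: (idle)
t=12: (idle)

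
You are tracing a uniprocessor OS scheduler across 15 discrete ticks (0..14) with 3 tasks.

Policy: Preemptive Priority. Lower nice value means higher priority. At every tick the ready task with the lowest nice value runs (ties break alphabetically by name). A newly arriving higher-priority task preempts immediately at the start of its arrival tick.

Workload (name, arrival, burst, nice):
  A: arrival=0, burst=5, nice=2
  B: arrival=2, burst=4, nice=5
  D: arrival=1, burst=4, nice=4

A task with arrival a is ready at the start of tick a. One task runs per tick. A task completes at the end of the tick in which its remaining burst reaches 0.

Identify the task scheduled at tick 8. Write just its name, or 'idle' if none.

running at tick 8 = D

t=0: ready={A} → run A
t=1: ready={A,D} → run A
t=2: ready={A,B,D} → run A
t=3: ready={A,B,D} → run A
t=4: ready={A,B,D} → run A
t=5: ready={B,D} → run D
t=6: ready={B,D} → run D
t=7: ready={B,D} → run D
t=8: ready={B,D} → run D
t=9: ready={B} → run B
t=10: ready={B} → run B
t=11: ready={B} → run B
t=12: ready={B} → run B
t=13: (idle)
t=14: (idle)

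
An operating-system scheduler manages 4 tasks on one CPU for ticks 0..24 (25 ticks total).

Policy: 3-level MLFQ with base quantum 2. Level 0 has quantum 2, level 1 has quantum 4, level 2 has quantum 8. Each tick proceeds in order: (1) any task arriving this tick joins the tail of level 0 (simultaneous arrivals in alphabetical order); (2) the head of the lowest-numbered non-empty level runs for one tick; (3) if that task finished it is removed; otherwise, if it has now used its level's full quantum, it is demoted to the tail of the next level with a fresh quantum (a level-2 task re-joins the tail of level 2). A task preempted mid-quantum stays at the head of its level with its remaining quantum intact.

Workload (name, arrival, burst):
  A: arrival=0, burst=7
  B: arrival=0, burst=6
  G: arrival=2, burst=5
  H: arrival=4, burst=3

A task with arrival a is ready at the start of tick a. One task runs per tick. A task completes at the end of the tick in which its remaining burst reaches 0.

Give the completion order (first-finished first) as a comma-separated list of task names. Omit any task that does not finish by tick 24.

t=0: L0/L1/L2 = AB/-/- → run A
t=1: L0/L1/L2 = AB/-/- → run A
t=2: L0/L1/L2 = BG/A/- → run B
t=3: L0/L1/L2 = BG/A/- → run B
t=4: L0/L1/L2 = GH/AB/- → run G
t=5: L0/L1/L2 = GH/AB/- → run G
t=6: L0/L1/L2 = H/ABG/- → run H
t=7: L0/L1/L2 = H/ABG/- → run H
t=8: L0/L1/L2 = -/ABGH/- → run A
t=9: L0/L1/L2 = -/ABGH/- → run A
t=10: L0/L1/L2 = -/ABGH/- → run A
t=11: L0/L1/L2 = -/ABGH/- → run A
t=12: L0/L1/L2 = -/BGH/A → run B
t=13: L0/L1/L2 = -/BGH/A → run B
t=14: L0/L1/L2 = -/BGH/A → run B
t=15: L0/L1/L2 = -/BGH/A → run B
t=16: L0/L1/L2 = -/GH/A → run G
t=17: L0/L1/L2 = -/GH/A → run G
t=18: L0/L1/L2 = -/GH/A → run G
t=19: L0/L1/L2 = -/H/A → run H
t=20: L0/L1/L2 = -/-/A → run A
t=21: (idle)
t=22: (idle)
t=23: (idle)
t=24: (idle)

completion order = B, G, H, A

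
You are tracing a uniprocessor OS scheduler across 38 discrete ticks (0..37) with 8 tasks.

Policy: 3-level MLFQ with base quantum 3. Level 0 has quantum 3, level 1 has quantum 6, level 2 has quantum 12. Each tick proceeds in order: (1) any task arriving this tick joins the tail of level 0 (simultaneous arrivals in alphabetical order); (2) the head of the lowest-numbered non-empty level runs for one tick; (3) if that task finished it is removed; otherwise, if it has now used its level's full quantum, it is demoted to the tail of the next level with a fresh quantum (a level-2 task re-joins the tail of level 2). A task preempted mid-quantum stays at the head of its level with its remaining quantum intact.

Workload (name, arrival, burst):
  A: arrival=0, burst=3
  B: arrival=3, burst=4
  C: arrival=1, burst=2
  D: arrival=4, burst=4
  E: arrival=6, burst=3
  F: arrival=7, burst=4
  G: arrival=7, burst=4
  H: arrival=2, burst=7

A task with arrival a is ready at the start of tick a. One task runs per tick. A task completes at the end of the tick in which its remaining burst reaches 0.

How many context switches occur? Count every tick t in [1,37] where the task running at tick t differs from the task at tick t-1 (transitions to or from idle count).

context switches = 13

t=0: L0/L1/L2 = A/-/- → run A
t=1: L0/L1/L2 = AC/-/- → run A
t=2: L0/L1/L2 = ACH/-/- → run A
t=3: L0/L1/L2 = CHB/-/- → run C
t=4: L0/L1/L2 = CHBD/-/- → run C
t=5: L0/L1/L2 = HBD/-/- → run H
t=6: L0/L1/L2 = HBDE/-/- → run H
t=7: L0/L1/L2 = HBDEFG/-/- → run H
t=8: L0/L1/L2 = BDEFG/H/- → run B
t=9: L0/L1/L2 = BDEFG/H/- → run B
t=10: L0/L1/L2 = BDEFG/H/- → run B
t=11: L0/L1/L2 = DEFG/HB/- → run D
t=12: L0/L1/L2 = DEFG/HB/- → run D
t=13: L0/L1/L2 = DEFG/HB/- → run D
t=14: L0/L1/L2 = EFG/HBD/- → run E
t=15: L0/L1/L2 = EFG/HBD/- → run E
t=16: L0/L1/L2 = EFG/HBD/- → run E
t=17: L0/L1/L2 = FG/HBD/- → run F
t=18: L0/L1/L2 = FG/HBD/- → run F
t=19: L0/L1/L2 = FG/HBD/- → run F
t=20: L0/L1/L2 = G/HBDF/- → run G
t=21: L0/L1/L2 = G/HBDF/- → run G
t=22: L0/L1/L2 = G/HBDF/- → run G
t=23: L0/L1/L2 = -/HBDFG/- → run H
t=24: L0/L1/L2 = -/HBDFG/- → run H
t=25: L0/L1/L2 = -/HBDFG/- → run H
t=26: L0/L1/L2 = -/HBDFG/- → run H
t=27: L0/L1/L2 = -/BDFG/- → run B
t=28: L0/L1/L2 = -/DFG/- → run D
t=29: L0/L1/L2 = -/FG/- → run F
t=30: L0/L1/L2 = -/G/- → run G
t=31: (idle)
t=32: (idle)
t=33: (idle)
t=34: (idle)
t=35: (idle)
t=36: (idle)
t=37: (idle)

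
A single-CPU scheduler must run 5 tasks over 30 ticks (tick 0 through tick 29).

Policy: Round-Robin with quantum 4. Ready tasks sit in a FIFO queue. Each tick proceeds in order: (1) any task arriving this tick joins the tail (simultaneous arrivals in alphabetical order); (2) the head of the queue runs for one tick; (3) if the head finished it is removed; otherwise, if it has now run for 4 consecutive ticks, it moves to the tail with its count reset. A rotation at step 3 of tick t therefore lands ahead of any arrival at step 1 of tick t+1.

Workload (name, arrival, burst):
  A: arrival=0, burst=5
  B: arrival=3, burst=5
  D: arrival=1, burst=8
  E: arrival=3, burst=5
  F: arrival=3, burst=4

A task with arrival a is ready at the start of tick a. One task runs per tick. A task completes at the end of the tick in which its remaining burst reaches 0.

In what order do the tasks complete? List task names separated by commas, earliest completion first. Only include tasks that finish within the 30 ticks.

completion order = F, A, D, B, E

t=0: queue=[A] q_used=0 → run A
t=1: queue=[A,D] q_used=1 → run A
t=2: queue=[A,D] q_used=2 → run A
t=3: queue=[A,D,B,E,F] q_used=3 → run A
t=4: queue=[D,B,E,F,A] q_used=0 → run D
t=5: queue=[D,B,E,F,A] q_used=1 → run D
t=6: queue=[D,B,E,F,A] q_used=2 → run D
t=7: queue=[D,B,E,F,A] q_used=3 → run D
t=8: queue=[B,E,F,A,D] q_used=0 → run B
t=9: queue=[B,E,F,A,D] q_used=1 → run B
t=10: queue=[B,E,F,A,D] q_used=2 → run B
t=11: queue=[B,E,F,A,D] q_used=3 → run B
t=12: queue=[E,F,A,D,B] q_used=0 → run E
t=13: queue=[E,F,A,D,B] q_used=1 → run E
t=14: queue=[E,F,A,D,B] q_used=2 → run E
t=15: queue=[E,F,A,D,B] q_used=3 → run E
t=16: queue=[F,A,D,B,E] q_used=0 → run F
t=17: queue=[F,A,D,B,E] q_used=1 → run F
t=18: queue=[F,A,D,B,E] q_used=2 → run F
t=19: queue=[F,A,D,B,E] q_used=3 → run F
t=20: queue=[A,D,B,E] q_used=0 → run A
t=21: queue=[D,B,E] q_used=0 → run D
t=22: queue=[D,B,E] q_used=1 → run D
t=23: queue=[D,B,E] q_used=2 → run D
t=24: queue=[D,B,E] q_used=3 → run D
t=25: queue=[B,E] q_used=0 → run B
t=26: queue=[E] q_used=0 → run E
t=27: (idle)
t=28: (idle)
t=29: (idle)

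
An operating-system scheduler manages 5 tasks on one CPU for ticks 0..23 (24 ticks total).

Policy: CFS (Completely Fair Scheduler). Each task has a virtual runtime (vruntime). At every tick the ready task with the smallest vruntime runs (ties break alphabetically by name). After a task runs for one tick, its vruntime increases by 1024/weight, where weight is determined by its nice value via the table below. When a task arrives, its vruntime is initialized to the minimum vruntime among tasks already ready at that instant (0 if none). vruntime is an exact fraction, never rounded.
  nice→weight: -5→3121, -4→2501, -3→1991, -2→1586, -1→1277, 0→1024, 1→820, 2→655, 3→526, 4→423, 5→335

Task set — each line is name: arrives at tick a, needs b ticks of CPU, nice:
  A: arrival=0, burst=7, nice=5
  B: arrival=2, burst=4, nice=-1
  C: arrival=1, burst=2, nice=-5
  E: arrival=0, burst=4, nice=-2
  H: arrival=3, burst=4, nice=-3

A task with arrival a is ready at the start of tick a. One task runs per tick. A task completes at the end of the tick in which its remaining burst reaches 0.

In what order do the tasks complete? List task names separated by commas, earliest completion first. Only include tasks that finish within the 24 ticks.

t=0: vr[A=0 E=0] → run A
t=1: vr[A=1024/335 C=0 E=0] → run C
t=2: vr[A=1024/335 B=0 C=1024/3121 E=0] → run B
t=3: vr[A=1024/335 B=1024/1277 C=1024/3121 E=0 H=0] → run E
t=4: vr[A=1024/335 B=1024/1277 C=1024/3121 E=512/793 H=0] → run H
t=5: vr[A=1024/335 B=1024/1277 C=1024/3121 E=512/793 H=1024/1991] → run C
t=6: vr[A=1024/335 B=1024/1277 E=512/793 H=1024/1991] → run H
t=7: vr[A=1024/335 B=1024/1277 E=512/793 H=2048/1991] → run E
t=8: vr[A=1024/335 B=1024/1277 E=1024/793 H=2048/1991] → run B
t=9: vr[A=1024/335 B=2048/1277 E=1024/793 H=2048/1991] → run H
t=10: vr[A=1024/335 B=2048/1277 E=1024/793 H=3072/1991] → run E
t=11: vr[A=1024/335 B=2048/1277 E=1536/793 H=3072/1991] → run H
t=12: vr[A=1024/335 B=2048/1277 E=1536/793] → run B
t=13: vr[A=1024/335 B=3072/1277 E=1536/793] → run E
t=14: vr[A=1024/335 B=3072/1277] → run B
t=15: vr[A=1024/335] → run A
t=16: vr[A=2048/335] → run A
t=17: vr[A=3072/335] → run A
t=18: vr[A=4096/335] → run A
t=19: vr[A=1024/67] → run A
t=20: vr[A=6144/335] → run A
t=21: (idle)
t=22: (idle)
t=23: (idle)

completion order = C, H, E, B, A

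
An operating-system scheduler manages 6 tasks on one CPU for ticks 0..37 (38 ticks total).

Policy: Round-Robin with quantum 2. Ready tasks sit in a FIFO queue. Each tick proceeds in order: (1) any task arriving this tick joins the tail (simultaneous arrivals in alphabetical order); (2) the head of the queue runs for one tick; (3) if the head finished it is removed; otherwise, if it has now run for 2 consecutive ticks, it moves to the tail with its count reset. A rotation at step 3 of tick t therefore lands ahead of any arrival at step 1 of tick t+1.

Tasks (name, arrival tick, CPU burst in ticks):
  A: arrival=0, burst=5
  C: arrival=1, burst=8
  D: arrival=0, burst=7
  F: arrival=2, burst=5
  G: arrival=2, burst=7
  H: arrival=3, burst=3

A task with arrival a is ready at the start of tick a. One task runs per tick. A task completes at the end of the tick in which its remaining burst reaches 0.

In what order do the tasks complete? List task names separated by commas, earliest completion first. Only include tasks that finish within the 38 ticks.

completion order = A, H, F, D, C, G

t=0: queue=[A,D] q_used=0 → run A
t=1: queue=[A,D,C] q_used=1 → run A
t=2: queue=[D,C,A,F,G] q_used=0 → run D
t=3: queue=[D,C,A,F,G,H] q_used=1 → run D
t=4: queue=[C,A,F,G,H,D] q_used=0 → run C
t=5: queue=[C,A,F,G,H,D] q_used=1 → run C
t=6: queue=[A,F,G,H,D,C] q_used=0 → run A
t=7: queue=[A,F,G,H,D,C] q_used=1 → run A
t=8: queue=[F,G,H,D,C,A] q_used=0 → run F
t=9: queue=[F,G,H,D,C,A] q_used=1 → run F
t=10: queue=[G,H,D,C,A,F] q_used=0 → run G
t=11: queue=[G,H,D,C,A,F] q_used=1 → run G
t=12: queue=[H,D,C,A,F,G] q_used=0 → run H
t=13: queue=[H,D,C,A,F,G] q_used=1 → run H
t=14: queue=[D,C,A,F,G,H] q_used=0 → run D
t=15: queue=[D,C,A,F,G,H] q_used=1 → run D
t=16: queue=[C,A,F,G,H,D] q_used=0 → run C
t=17: queue=[C,A,F,G,H,D] q_used=1 → run C
t=18: queue=[A,F,G,H,D,C] q_used=0 → run A
t=19: queue=[F,G,H,D,C] q_used=0 → run F
t=20: queue=[F,G,H,D,C] q_used=1 → run F
t=21: queue=[G,H,D,C,F] q_used=0 → run G
t=22: queue=[G,H,D,C,F] q_used=1 → run G
t=23: queue=[H,D,C,F,G] q_used=0 → run H
t=24: queue=[D,C,F,G] q_used=0 → run D
t=25: queue=[D,C,F,G] q_used=1 → run D
t=26: queue=[C,F,G,D] q_used=0 → run C
t=27: queue=[C,F,G,D] q_used=1 → run C
t=28: queue=[F,G,D,C] q_used=0 → run F
t=29: queue=[G,D,C] q_used=0 → run G
t=30: queue=[G,D,C] q_used=1 → run G
t=31: queue=[D,C,G] q_used=0 → run D
t=32: queue=[C,G] q_used=0 → run C
t=33: queue=[C,G] q_used=1 → run C
t=34: queue=[G] q_used=0 → run G
t=35: (idle)
t=36: (idle)
t=37: (idle)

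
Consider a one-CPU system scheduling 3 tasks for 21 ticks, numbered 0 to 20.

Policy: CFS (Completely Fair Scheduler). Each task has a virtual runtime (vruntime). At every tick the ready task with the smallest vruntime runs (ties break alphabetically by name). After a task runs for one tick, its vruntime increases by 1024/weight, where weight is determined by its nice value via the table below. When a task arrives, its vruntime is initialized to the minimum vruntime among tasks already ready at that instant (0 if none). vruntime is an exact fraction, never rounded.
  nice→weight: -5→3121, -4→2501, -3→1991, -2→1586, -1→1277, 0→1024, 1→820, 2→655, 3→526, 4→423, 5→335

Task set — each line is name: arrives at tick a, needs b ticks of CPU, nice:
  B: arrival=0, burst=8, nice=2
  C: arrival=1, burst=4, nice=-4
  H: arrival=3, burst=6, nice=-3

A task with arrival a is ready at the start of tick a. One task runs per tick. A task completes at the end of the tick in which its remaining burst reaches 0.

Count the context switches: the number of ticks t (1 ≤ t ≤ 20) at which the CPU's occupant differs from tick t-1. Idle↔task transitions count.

context switches = 10

t=0: vr[B=0] → run B
t=1: vr[B=1024/655 C=1024/655] → run B
t=2: vr[B=2048/655 C=1024/655] → run C
t=3: vr[B=2048/655 C=3231744/1638155 H=3231744/1638155] → run C
t=4: vr[B=2048/655 C=3902464/1638155 H=3231744/1638155] → run H
t=5: vr[B=2048/655 C=3902464/1638155 H=8111873024/3261566605] → run C
t=6: vr[B=2048/655 C=4573184/1638155 H=8111873024/3261566605] → run H
t=7: vr[B=2048/655 C=4573184/1638155 H=9789343744/3261566605] → run C
t=8: vr[B=2048/655 H=9789343744/3261566605] → run H
t=9: vr[B=2048/655 H=11466814464/3261566605] → run B
t=10: vr[B=3072/655 H=11466814464/3261566605] → run H
t=11: vr[B=3072/655 H=13144285184/3261566605] → run H
t=12: vr[B=3072/655 H=14821755904/3261566605] → run H
t=13: vr[B=3072/655] → run B
t=14: vr[B=4096/655] → run B
t=15: vr[B=1024/131] → run B
t=16: vr[B=6144/655] → run B
t=17: vr[B=7168/655] → run B
t=18: (idle)
t=19: (idle)
t=20: (idle)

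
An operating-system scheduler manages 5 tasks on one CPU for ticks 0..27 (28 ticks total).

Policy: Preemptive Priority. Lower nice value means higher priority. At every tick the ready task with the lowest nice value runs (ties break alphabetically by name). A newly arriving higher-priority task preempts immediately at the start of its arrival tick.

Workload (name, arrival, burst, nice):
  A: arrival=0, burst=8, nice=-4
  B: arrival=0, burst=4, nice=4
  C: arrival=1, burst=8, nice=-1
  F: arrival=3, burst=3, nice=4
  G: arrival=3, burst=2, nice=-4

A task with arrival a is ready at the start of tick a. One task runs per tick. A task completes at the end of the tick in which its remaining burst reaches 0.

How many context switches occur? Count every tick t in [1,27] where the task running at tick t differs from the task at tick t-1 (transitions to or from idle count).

context switches = 5

t=0: ready={A,B} → run A
t=1: ready={A,B,C} → run A
t=2: ready={A,B,C} → run A
t=3: ready={A,B,C,F,G} → run A
t=4: ready={A,B,C,F,G} → run A
t=5: ready={A,B,C,F,G} → run A
t=6: ready={A,B,C,F,G} → run A
t=7: ready={A,B,C,F,G} → run A
t=8: ready={B,C,F,G} → run G
t=9: ready={B,C,F,G} → run G
t=10: ready={B,C,F} → run C
t=11: ready={B,C,F} → run C
t=12: ready={B,C,F} → run C
t=13: ready={B,C,F} → run C
t=14: ready={B,C,F} → run C
t=15: ready={B,C,F} → run C
t=16: ready={B,C,F} → run C
t=17: ready={B,C,F} → run C
t=18: ready={B,F} → run B
t=19: ready={B,F} → run B
t=20: ready={B,F} → run B
t=21: ready={B,F} → run B
t=22: ready={F} → run F
t=23: ready={F} → run F
t=24: ready={F} → run F
t=25: (idle)
t=26: (idle)
t=27: (idle)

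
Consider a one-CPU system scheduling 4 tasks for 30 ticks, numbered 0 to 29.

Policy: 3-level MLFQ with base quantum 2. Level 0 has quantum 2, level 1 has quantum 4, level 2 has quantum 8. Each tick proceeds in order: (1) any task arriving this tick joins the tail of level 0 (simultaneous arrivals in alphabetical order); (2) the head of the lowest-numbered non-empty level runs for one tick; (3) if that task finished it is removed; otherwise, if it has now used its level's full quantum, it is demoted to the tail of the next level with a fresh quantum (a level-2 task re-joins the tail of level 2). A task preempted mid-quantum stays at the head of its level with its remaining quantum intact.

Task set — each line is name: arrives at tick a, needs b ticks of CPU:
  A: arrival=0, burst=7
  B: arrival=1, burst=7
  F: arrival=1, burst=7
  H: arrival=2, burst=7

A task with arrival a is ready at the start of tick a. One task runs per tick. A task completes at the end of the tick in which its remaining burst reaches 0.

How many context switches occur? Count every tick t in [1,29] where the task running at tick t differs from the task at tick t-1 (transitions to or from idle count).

t=0: L0/L1/L2 = A/-/- → run A
t=1: L0/L1/L2 = ABF/-/- → run A
t=2: L0/L1/L2 = BFH/A/- → run B
t=3: L0/L1/L2 = BFH/A/- → run B
t=4: L0/L1/L2 = FH/AB/- → run F
t=5: L0/L1/L2 = FH/AB/- → run F
t=6: L0/L1/L2 = H/ABF/- → run H
t=7: L0/L1/L2 = H/ABF/- → run H
t=8: L0/L1/L2 = -/ABFH/- → run A
t=9: L0/L1/L2 = -/ABFH/- → run A
t=10: L0/L1/L2 = -/ABFH/- → run A
t=11: L0/L1/L2 = -/ABFH/- → run A
t=12: L0/L1/L2 = -/BFH/A → run B
t=13: L0/L1/L2 = -/BFH/A → run B
t=14: L0/L1/L2 = -/BFH/A → run B
t=15: L0/L1/L2 = -/BFH/A → run B
t=16: L0/L1/L2 = -/FH/AB → run F
t=17: L0/L1/L2 = -/FH/AB → run F
t=18: L0/L1/L2 = -/FH/AB → run F
t=19: L0/L1/L2 = -/FH/AB → run F
t=20: L0/L1/L2 = -/H/ABF → run H
t=21: L0/L1/L2 = -/H/ABF → run H
t=22: L0/L1/L2 = -/H/ABF → run H
t=23: L0/L1/L2 = -/H/ABF → run H
t=24: L0/L1/L2 = -/-/ABFH → run A
t=25: L0/L1/L2 = -/-/BFH → run B
t=26: L0/L1/L2 = -/-/FH → run F
t=27: L0/L1/L2 = -/-/H → run H
t=28: (idle)
t=29: (idle)

context switches = 12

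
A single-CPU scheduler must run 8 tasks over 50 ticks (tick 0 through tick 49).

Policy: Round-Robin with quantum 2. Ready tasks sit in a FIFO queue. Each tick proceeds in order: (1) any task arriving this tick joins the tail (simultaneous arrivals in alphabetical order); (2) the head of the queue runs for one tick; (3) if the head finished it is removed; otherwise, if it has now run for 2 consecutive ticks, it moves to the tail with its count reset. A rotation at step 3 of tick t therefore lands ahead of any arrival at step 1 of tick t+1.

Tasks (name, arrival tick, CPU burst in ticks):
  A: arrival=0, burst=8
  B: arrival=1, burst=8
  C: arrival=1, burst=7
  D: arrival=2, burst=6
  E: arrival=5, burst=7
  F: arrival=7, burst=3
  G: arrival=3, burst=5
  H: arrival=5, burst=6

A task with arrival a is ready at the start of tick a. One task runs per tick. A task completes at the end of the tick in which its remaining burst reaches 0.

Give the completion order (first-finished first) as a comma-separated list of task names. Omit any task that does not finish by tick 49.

completion order = F, A, D, G, B, H, C, E

t=0: queue=[A] q_used=0 → run A
t=1: queue=[A,B,C] q_used=1 → run A
t=2: queue=[B,C,A,D] q_used=0 → run B
t=3: queue=[B,C,A,D,G] q_used=1 → run B
t=4: queue=[C,A,D,G,B] q_used=0 → run C
t=5: queue=[C,A,D,G,B,E,H] q_used=1 → run C
t=6: queue=[A,D,G,B,E,H,C] q_used=0 → run A
t=7: queue=[A,D,G,B,E,H,C,F] q_used=1 → run A
t=8: queue=[D,G,B,E,H,C,F,A] q_used=0 → run D
t=9: queue=[D,G,B,E,H,C,F,A] q_used=1 → run D
t=10: queue=[G,B,E,H,C,F,A,D] q_used=0 → run G
t=11: queue=[G,B,E,H,C,F,A,D] q_used=1 → run G
t=12: queue=[B,E,H,C,F,A,D,G] q_used=0 → run B
t=13: queue=[B,E,H,C,F,A,D,G] q_used=1 → run B
t=14: queue=[E,H,C,F,A,D,G,B] q_used=0 → run E
t=15: queue=[E,H,C,F,A,D,G,B] q_used=1 → run E
t=16: queue=[H,C,F,A,D,G,B,E] q_used=0 → run H
t=17: queue=[H,C,F,A,D,G,B,E] q_used=1 → run H
t=18: queue=[C,F,A,D,G,B,E,H] q_used=0 → run C
t=19: queue=[C,F,A,D,G,B,E,H] q_used=1 → run C
t=20: queue=[F,A,D,G,B,E,H,C] q_used=0 → run F
t=21: queue=[F,A,D,G,B,E,H,C] q_used=1 → run F
t=22: queue=[A,D,G,B,E,H,C,F] q_used=0 → run A
t=23: queue=[A,D,G,B,E,H,C,F] q_used=1 → run A
t=24: queue=[D,G,B,E,H,C,F,A] q_used=0 → run D
t=25: queue=[D,G,B,E,H,C,F,A] q_used=1 → run D
t=26: queue=[G,B,E,H,C,F,A,D] q_used=0 → run G
t=27: queue=[G,B,E,H,C,F,A,D] q_used=1 → run G
t=28: queue=[B,E,H,C,F,A,D,G] q_used=0 → run B
t=29: queue=[B,E,H,C,F,A,D,G] q_used=1 → run B
t=30: queue=[E,H,C,F,A,D,G,B] q_used=0 → run E
t=31: queue=[E,H,C,F,A,D,G,B] q_used=1 → run E
t=32: queue=[H,C,F,A,D,G,B,E] q_used=0 → run H
t=33: queue=[H,C,F,A,D,G,B,E] q_used=1 → run H
t=34: queue=[C,F,A,D,G,B,E,H] q_used=0 → run C
t=35: queue=[C,F,A,D,G,B,E,H] q_used=1 → run C
t=36: queue=[F,A,D,G,B,E,H,C] q_used=0 → run F
t=37: queue=[A,D,G,B,E,H,C] q_used=0 → run A
t=38: queue=[A,D,G,B,E,H,C] q_used=1 → run A
t=39: queue=[D,G,B,E,H,C] q_used=0 → run D
t=40: queue=[D,G,B,E,H,C] q_used=1 → run D
t=41: queue=[G,B,E,H,C] q_used=0 → run G
t=42: queue=[B,E,H,C] q_used=0 → run B
t=43: queue=[B,E,H,C] q_used=1 → run B
t=44: queue=[E,H,C] q_used=0 → run E
t=45: queue=[E,H,C] q_used=1 → run E
t=46: queue=[H,C,E] q_used=0 → run H
t=47: queue=[H,C,E] q_used=1 → run H
t=48: queue=[C,E] q_used=0 → run C
t=49: queue=[E] q_used=0 → run E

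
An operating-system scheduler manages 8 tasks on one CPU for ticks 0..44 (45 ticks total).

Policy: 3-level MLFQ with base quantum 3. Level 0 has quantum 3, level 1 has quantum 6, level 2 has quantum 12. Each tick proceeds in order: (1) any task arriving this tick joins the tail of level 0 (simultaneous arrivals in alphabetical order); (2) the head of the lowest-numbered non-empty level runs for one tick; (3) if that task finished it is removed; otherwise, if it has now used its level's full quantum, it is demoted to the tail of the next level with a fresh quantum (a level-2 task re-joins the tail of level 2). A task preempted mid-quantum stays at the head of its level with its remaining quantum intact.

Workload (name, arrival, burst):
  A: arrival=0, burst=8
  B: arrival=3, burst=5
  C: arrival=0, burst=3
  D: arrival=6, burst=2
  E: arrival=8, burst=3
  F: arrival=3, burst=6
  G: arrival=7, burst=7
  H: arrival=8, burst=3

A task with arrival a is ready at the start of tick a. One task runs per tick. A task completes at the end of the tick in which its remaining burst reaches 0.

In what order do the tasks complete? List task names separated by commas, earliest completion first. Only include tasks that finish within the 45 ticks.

t=0: L0/L1/L2 = AC/-/- → run A
t=1: L0/L1/L2 = AC/-/- → run A
t=2: L0/L1/L2 = AC/-/- → run A
t=3: L0/L1/L2 = CBF/A/- → run C
t=4: L0/L1/L2 = CBF/A/- → run C
t=5: L0/L1/L2 = CBF/A/- → run C
t=6: L0/L1/L2 = BFD/A/- → run B
t=7: L0/L1/L2 = BFDG/A/- → run B
t=8: L0/L1/L2 = BFDGEH/A/- → run B
t=9: L0/L1/L2 = FDGEH/AB/- → run F
t=10: L0/L1/L2 = FDGEH/AB/- → run F
t=11: L0/L1/L2 = FDGEH/AB/- → run F
t=12: L0/L1/L2 = DGEH/ABF/- → run D
t=13: L0/L1/L2 = DGEH/ABF/- → run D
t=14: L0/L1/L2 = GEH/ABF/- → run G
t=15: L0/L1/L2 = GEH/ABF/- → run G
t=16: L0/L1/L2 = GEH/ABF/- → run G
t=17: L0/L1/L2 = EH/ABFG/- → run E
t=18: L0/L1/L2 = EH/ABFG/- → run E
t=19: L0/L1/L2 = EH/ABFG/- → run E
t=20: L0/L1/L2 = H/ABFG/- → run H
t=21: L0/L1/L2 = H/ABFG/- → run H
t=22: L0/L1/L2 = H/ABFG/- → run H
t=23: L0/L1/L2 = -/ABFG/- → run A
t=24: L0/L1/L2 = -/ABFG/- → run A
t=25: L0/L1/L2 = -/ABFG/- → run A
t=26: L0/L1/L2 = -/ABFG/- → run A
t=27: L0/L1/L2 = -/ABFG/- → run A
t=28: L0/L1/L2 = -/BFG/- → run B
t=29: L0/L1/L2 = -/BFG/- → run B
t=30: L0/L1/L2 = -/FG/- → run F
t=31: L0/L1/L2 = -/FG/- → run F
t=32: L0/L1/L2 = -/FG/- → run F
t=33: L0/L1/L2 = -/G/- → run G
t=34: L0/L1/L2 = -/G/- → run G
t=35: L0/L1/L2 = -/G/- → run G
t=36: L0/L1/L2 = -/G/- → run G
t=37: (idle)
t=38: (idle)
t=39: (idle)
t=40: (idle)
t=41: (idle)
t=42: (idle)
t=43: (idle)
t=44: (idle)

completion order = C, D, E, H, A, B, F, G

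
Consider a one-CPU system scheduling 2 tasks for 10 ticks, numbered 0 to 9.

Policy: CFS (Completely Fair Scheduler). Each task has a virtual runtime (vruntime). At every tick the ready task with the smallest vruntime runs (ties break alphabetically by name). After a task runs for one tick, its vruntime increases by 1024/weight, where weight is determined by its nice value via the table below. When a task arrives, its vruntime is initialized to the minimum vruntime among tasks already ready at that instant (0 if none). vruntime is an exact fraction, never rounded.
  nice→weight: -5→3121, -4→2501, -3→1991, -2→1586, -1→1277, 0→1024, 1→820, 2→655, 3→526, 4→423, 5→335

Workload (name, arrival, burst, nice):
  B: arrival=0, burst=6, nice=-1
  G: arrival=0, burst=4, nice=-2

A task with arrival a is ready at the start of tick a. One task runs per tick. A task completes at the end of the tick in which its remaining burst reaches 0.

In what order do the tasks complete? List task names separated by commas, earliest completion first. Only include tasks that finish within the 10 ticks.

t=0: vr[B=0 G=0] → run B
t=1: vr[B=1024/1277 G=0] → run G
t=2: vr[B=1024/1277 G=512/793] → run G
t=3: vr[B=1024/1277 G=1024/793] → run B
t=4: vr[B=2048/1277 G=1024/793] → run G
t=5: vr[B=2048/1277 G=1536/793] → run B
t=6: vr[B=3072/1277 G=1536/793] → run G
t=7: vr[B=3072/1277] → run B
t=8: vr[B=4096/1277] → run B
t=9: vr[B=5120/1277] → run B

completion order = G, B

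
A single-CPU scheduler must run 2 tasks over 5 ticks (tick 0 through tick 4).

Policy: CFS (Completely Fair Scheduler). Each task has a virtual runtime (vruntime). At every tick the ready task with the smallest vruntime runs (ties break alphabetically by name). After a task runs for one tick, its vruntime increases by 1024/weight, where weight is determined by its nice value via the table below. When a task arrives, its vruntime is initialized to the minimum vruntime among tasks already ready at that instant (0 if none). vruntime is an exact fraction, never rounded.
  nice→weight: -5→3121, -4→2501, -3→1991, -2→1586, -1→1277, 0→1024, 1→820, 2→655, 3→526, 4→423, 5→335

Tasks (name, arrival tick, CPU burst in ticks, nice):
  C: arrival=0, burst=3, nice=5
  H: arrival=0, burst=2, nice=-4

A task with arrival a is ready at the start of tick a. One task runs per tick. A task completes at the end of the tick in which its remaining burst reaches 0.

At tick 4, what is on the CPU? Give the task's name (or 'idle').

t=0: vr[C=0 H=0] → run C
t=1: vr[C=1024/335 H=0] → run H
t=2: vr[C=1024/335 H=1024/2501] → run H
t=3: vr[C=1024/335] → run C
t=4: vr[C=2048/335] → run C

running at tick 4 = C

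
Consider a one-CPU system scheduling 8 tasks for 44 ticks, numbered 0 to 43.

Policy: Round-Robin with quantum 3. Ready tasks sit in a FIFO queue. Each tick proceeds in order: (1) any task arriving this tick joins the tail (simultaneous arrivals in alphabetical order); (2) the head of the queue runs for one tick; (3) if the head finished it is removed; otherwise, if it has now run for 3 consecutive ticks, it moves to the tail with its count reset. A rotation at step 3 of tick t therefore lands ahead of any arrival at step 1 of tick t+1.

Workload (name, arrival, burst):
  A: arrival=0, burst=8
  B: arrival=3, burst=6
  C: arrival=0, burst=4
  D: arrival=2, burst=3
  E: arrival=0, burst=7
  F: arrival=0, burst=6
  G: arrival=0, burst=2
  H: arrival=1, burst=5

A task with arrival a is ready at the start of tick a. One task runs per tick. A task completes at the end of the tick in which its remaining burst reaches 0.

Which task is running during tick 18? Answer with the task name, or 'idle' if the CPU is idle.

t=0: queue=[A,C,E,F,G] q_used=0 → run A
t=1: queue=[A,C,E,F,G,H] q_used=1 → run A
t=2: queue=[A,C,E,F,G,H,D] q_used=2 → run A
t=3: queue=[C,E,F,G,H,D,A,B] q_used=0 → run C
t=4: queue=[C,E,F,G,H,D,A,B] q_used=1 → run C
t=5: queue=[C,E,F,G,H,D,A,B] q_used=2 → run C
t=6: queue=[E,F,G,H,D,A,B,C] q_used=0 → run E
t=7: queue=[E,F,G,H,D,A,B,C] q_used=1 → run E
t=8: queue=[E,F,G,H,D,A,B,C] q_used=2 → run E
t=9: queue=[F,G,H,D,A,B,C,E] q_used=0 → run F
t=10: queue=[F,G,H,D,A,B,C,E] q_used=1 → run F
t=11: queue=[F,G,H,D,A,B,C,E] q_used=2 → run F
t=12: queue=[G,H,D,A,B,C,E,F] q_used=0 → run G
t=13: queue=[G,H,D,A,B,C,E,F] q_used=1 → run G
t=14: queue=[H,D,A,B,C,E,F] q_used=0 → run H
t=15: queue=[H,D,A,B,C,E,F] q_used=1 → run H
t=16: queue=[H,D,A,B,C,E,F] q_used=2 → run H
t=17: queue=[D,A,B,C,E,F,H] q_used=0 → run D
t=18: queue=[D,A,B,C,E,F,H] q_used=1 → run D
t=19: queue=[D,A,B,C,E,F,H] q_used=2 → run D
t=20: queue=[A,B,C,E,F,H] q_used=0 → run A
t=21: queue=[A,B,C,E,F,H] q_used=1 → run A
t=22: queue=[A,B,C,E,F,H] q_used=2 → run A
t=23: queue=[B,C,E,F,H,A] q_used=0 → run B
t=24: queue=[B,C,E,F,H,A] q_used=1 → run B
t=25: queue=[B,C,E,F,H,A] q_used=2 → run B
t=26: queue=[C,E,F,H,A,B] q_used=0 → run C
t=27: queue=[E,F,H,A,B] q_used=0 → run E
t=28: queue=[E,F,H,A,B] q_used=1 → run E
t=29: queue=[E,F,H,A,B] q_used=2 → run E
t=30: queue=[F,H,A,B,E] q_used=0 → run F
t=31: queue=[F,H,A,B,E] q_used=1 → run F
t=32: queue=[F,H,A,B,E] q_used=2 → run F
t=33: queue=[H,A,B,E] q_used=0 → run H
t=34: queue=[H,A,B,E] q_used=1 → run H
t=35: queue=[A,B,E] q_used=0 → run A
t=36: queue=[A,B,E] q_used=1 → run A
t=37: queue=[B,E] q_used=0 → run B
t=38: queue=[B,E] q_used=1 → run B
t=39: queue=[B,E] q_used=2 → run B
t=40: queue=[E] q_used=0 → run E
t=41: (idle)
t=42: (idle)
t=43: (idle)

running at tick 18 = D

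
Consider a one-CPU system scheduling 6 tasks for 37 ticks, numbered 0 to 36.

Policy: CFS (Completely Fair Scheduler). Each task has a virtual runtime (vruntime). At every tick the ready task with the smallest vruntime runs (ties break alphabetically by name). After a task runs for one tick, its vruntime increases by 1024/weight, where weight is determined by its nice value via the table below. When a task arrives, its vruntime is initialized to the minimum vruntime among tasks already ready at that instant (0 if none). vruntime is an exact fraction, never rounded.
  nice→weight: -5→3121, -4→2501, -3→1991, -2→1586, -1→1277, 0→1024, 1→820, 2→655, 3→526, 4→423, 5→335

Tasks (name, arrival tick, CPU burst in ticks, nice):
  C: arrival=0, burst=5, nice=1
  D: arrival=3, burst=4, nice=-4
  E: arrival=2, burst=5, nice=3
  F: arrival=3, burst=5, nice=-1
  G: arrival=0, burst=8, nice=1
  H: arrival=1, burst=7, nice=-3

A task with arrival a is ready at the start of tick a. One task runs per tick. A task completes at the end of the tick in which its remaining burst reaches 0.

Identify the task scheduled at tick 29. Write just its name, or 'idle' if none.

running at tick 29 = E

t=0: vr[C=0 G=0] → run C
t=1: vr[C=256/205 G=0 H=0] → run G
t=2: vr[C=256/205 E=0 G=256/205 H=0] → run E
t=3: vr[C=256/205 D=0 E=512/263 F=0 G=256/205 H=0] → run D
t=4: vr[C=256/205 D=1024/2501 E=512/263 F=0 G=256/205 H=0] → run F
t=5: vr[C=256/205 D=1024/2501 E=512/263 F=1024/1277 G=256/205 H=0] → run H
t=6: vr[C=256/205 D=1024/2501 E=512/263 F=1024/1277 G=256/205 H=1024/1991] → run D
t=7: vr[C=256/205 D=2048/2501 E=512/263 F=1024/1277 G=256/205 H=1024/1991] → run H
t=8: vr[C=256/205 D=2048/2501 E=512/263 F=1024/1277 G=256/205 H=2048/1991] → run F
t=9: vr[C=256/205 D=2048/2501 E=512/263 F=2048/1277 G=256/205 H=2048/1991] → run D
t=10: vr[C=256/205 D=3072/2501 E=512/263 F=2048/1277 G=256/205 H=2048/1991] → run H
t=11: vr[C=256/205 D=3072/2501 E=512/263 F=2048/1277 G=256/205 H=3072/1991] → run D
t=12: vr[C=256/205 E=512/263 F=2048/1277 G=256/205 H=3072/1991] → run C
t=13: vr[C=512/205 E=512/263 F=2048/1277 G=256/205 H=3072/1991] → run G
t=14: vr[C=512/205 E=512/263 F=2048/1277 G=512/205 H=3072/1991] → run H
t=15: vr[C=512/205 E=512/263 F=2048/1277 G=512/205 H=4096/1991] → run F
t=16: vr[C=512/205 E=512/263 F=3072/1277 G=512/205 H=4096/1991] → run E
t=17: vr[C=512/205 E=1024/263 F=3072/1277 G=512/205 H=4096/1991] → run H
t=18: vr[C=512/205 E=1024/263 F=3072/1277 G=512/205 H=5120/1991] → run F
t=19: vr[C=512/205 E=1024/263 F=4096/1277 G=512/205 H=5120/1991] → run C
t=20: vr[C=768/205 E=1024/263 F=4096/1277 G=512/205 H=5120/1991] → run G
t=21: vr[C=768/205 E=1024/263 F=4096/1277 G=768/205 H=5120/1991] → run H
t=22: vr[C=768/205 E=1024/263 F=4096/1277 G=768/205 H=6144/1991] → run H
t=23: vr[C=768/205 E=1024/263 F=4096/1277 G=768/205] → run F
t=24: vr[C=768/205 E=1024/263 G=768/205] → run C
t=25: vr[C=1024/205 E=1024/263 G=768/205] → run G
t=26: vr[C=1024/205 E=1024/263 G=1024/205] → run E
t=27: vr[C=1024/205 E=1536/263 G=1024/205] → run C
t=28: vr[E=1536/263 G=1024/205] → run G
t=29: vr[E=1536/263 G=256/41] → run E
t=30: vr[E=2048/263 G=256/41] → run G
t=31: vr[E=2048/263 G=1536/205] → run G
t=32: vr[E=2048/263 G=1792/205] → run E
t=33: vr[G=1792/205] → run G
t=34: (idle)
t=35: (idle)
t=36: (idle)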